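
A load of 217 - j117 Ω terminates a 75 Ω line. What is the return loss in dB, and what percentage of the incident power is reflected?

Γ = (142 − j117)/(292 − j117), |Γ| = 0.585
RL = −20·log₁₀(0.585) = 4.66 dB
P_refl/P_inc = |Γ|² = 0.342

RL ≈ 4.66 dB; 34.2% of incident power reflected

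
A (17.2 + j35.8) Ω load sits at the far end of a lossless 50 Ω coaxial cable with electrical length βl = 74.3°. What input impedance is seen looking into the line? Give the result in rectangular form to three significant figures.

tan(βl) = tan(74.3°) = 3.56
Z_in = Z_0·(Z_L + jZ_0·tanβl)/(Z_0 + jZ_L·tanβl)
     = 50·(17.2 + j214)/(-77.4 + j61.2)

Z_in ≈ 60.4 − j90.4 Ω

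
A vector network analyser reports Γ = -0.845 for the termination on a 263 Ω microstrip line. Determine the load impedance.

Z_L = Z_0·(1 + Γ)/(1 − Γ) = 263·(0.155)/(1.84)

Z_L ≈ 22.1 Ω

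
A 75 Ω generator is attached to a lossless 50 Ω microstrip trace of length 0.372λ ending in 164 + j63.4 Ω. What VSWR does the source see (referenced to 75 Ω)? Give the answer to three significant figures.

VSWR ≈ 4.57

βl = 2π × 0.372 = 134°
tan(βl) = -1.04
Z_in = Z_0·(Z_L + jZ_0·tanβl)/(Z_0 + jZ_L·tanβl) = 20.1 + j34.5 Ω
Γ_s = (Z_in − Z_s)/(Z_in + Z_s) = (-54.9 + j34.5)/(95.1 + j34.5), |Γ_s| = 0.641
VSWR = (1 + |Γ_s|)/(1 − |Γ_s|)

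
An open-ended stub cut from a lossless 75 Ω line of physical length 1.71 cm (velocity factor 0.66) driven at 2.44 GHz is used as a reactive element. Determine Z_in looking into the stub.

λ = v/f = 0.66·c / 2.44 GHz = 0.0811 m
βl = 2π·l/λ = 2π × 0.211 = 75.9°
tan(βl) = 3.97
For an open-ended stub, Z_in = −jZ_0·cot(βl) = −jZ_0/tan(βl)

Z_in ≈ −j18.9 Ω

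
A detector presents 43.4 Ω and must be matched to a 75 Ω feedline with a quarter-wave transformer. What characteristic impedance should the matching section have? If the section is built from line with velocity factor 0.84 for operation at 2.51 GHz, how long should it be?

Z_qwt = √(Z_0·R_L) = √(75 × 43.4) = √3255
λ = 0.84·c/f = 0.1 m, so l = λ/4 = 0.0251 m

Z_qwt ≈ 57.1 Ω; length ≈ 2.51 cm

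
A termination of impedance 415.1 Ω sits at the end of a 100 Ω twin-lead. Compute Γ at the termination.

Γ = 0.612

Γ = (Z_L − Z_0)/(Z_L + Z_0) = (415.1 − 100)/(415.1 + 100) = 315.1/515.1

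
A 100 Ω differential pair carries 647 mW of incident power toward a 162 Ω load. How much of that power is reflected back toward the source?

P_reflected ≈ 36.2 mW

Γ = (162 − 100)/(162 + 100) = 0.237
|Γ|² = 0.056
P_refl = |Γ|²·P_inc = 36.2 mW, P_del = (1 − |Γ|²)·P_inc = 611 mW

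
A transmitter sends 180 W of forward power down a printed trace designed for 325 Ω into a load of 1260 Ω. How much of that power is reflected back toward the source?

Γ = (1260 − 325)/(1260 + 325) = 0.59
|Γ|² = 0.348
P_refl = |Γ|²·P_inc = 62.6 W, P_del = (1 − |Γ|²)·P_inc = 117 W

P_reflected ≈ 62.6 W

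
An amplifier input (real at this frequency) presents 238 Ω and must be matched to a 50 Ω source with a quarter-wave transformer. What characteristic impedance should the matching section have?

Z_qwt ≈ 109 Ω

Z_qwt = √(Z_0·R_L) = √(50 × 238) = √11900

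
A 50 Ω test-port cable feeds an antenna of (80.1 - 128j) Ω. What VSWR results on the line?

VSWR ≈ 6.15

Γ = (Z_L − Z_0)/(Z_L + Z_0) = (30.1 − j128)/(130.1 − j128)
|Γ| = 131/183 = 0.72
VSWR = (1 + |Γ|)/(1 − |Γ|) = 1.72/0.28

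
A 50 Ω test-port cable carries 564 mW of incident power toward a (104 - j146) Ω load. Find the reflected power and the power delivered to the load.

P_reflected ≈ 303 mW; P_delivered ≈ 261 mW

|Γ| = |(54 − j146)/(154 − j146)| = 0.734
|Γ|² = 0.538
P_refl = |Γ|²·P_inc = 303 mW, P_del = (1 − |Γ|²)·P_inc = 261 mW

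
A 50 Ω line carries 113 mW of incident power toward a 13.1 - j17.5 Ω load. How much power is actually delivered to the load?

P_delivered ≈ 69 mW

|Γ| = |(-36.9 − j17.5)/(63.1 − j17.5)| = 0.624
|Γ|² = 0.389
P_refl = |Γ|²·P_inc = 44 mW, P_del = (1 − |Γ|²)·P_inc = 69 mW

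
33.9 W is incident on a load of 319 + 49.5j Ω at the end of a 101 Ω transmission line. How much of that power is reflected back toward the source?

P_reflected ≈ 9.47 W

|Γ| = |(218 + j49.5)/(420 + j49.5)| = 0.529
|Γ|² = 0.279
P_refl = |Γ|²·P_inc = 9.47 W, P_del = (1 − |Γ|²)·P_inc = 24.4 W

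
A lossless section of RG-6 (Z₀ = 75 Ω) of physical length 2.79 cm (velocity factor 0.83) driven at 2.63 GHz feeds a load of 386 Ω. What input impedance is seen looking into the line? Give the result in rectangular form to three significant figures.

Z_in ≈ 15.7 + j20.7 Ω

λ = v/f = 0.83·c / 2.63 GHz = 0.0947 m
βl = 2π·l/λ = 2π × 0.295 = 106°
tan(βl) = tan(106°) = -3.47
Z_in = Z_0·(Z_L + jZ_0·tanβl)/(Z_0 + jZ_L·tanβl)
     = 75·(386 − j260)/(75 − j1340)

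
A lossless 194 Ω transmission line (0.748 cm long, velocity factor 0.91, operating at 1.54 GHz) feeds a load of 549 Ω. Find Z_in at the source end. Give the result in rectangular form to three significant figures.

Z_in ≈ 371 − j232 Ω

λ = v/f = 0.91·c / 1.54 GHz = 0.177 m
βl = 2π·l/λ = 2π × 0.0422 = 15.2°
tan(βl) = tan(15.2°) = 0.272
Z_in = Z_0·(Z_L + jZ_0·tanβl)/(Z_0 + jZ_L·tanβl)
     = 194·(549 + j52.7)/(194 + j149)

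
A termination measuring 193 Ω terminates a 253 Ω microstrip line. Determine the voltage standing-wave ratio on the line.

Γ = (193 − 253)/(193 + 253) = -0.135
VSWR = (1 + 0.135)/(1 − 0.135)

VSWR ≈ 1.31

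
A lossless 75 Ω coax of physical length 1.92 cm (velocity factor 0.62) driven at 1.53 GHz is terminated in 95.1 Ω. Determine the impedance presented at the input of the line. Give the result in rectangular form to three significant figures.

Z_in ≈ 66.7 − j14.6 Ω

λ = v/f = 0.62·c / 1.53 GHz = 0.122 m
βl = 2π·l/λ = 2π × 0.158 = 56.9°
tan(βl) = tan(56.9°) = 1.53
Z_in = Z_0·(Z_L + jZ_0·tanβl)/(Z_0 + jZ_L·tanβl)
     = 75·(95.1 + j115)/(75 + j146)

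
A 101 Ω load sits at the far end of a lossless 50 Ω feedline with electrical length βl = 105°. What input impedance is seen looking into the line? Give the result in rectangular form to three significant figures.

Z_in ≈ 26.1 + j9.94 Ω

tan(βl) = tan(105°) = -3.73
Z_in = Z_0·(Z_L + jZ_0·tanβl)/(Z_0 + jZ_L·tanβl)
     = 50·(101 − j187)/(50 − j377)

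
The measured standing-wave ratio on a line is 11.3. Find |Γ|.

|Γ| = (S − 1)/(S + 1) = (11.3 − 1)/(11.3 + 1) = 10.3/12.3

|Γ| ≈ 0.837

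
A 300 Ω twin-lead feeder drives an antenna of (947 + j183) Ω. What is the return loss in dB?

RL ≈ 5.46 dB

Γ = (647 + j183)/(1247 + j183), |Γ| = 0.533
RL = −20·log₁₀|Γ| = −20·log₁₀(0.533)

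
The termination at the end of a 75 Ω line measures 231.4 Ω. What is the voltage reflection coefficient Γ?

Γ = 0.51

Γ = (Z_L − Z_0)/(Z_L + Z_0) = (231.4 − 75)/(231.4 + 75) = 156.4/306.4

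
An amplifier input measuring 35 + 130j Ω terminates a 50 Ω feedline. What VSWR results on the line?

VSWR ≈ 11.7

Γ = (Z_L − Z_0)/(Z_L + Z_0) = (-15 + j130)/(85 + j130)
|Γ| = 131/155 = 0.843
VSWR = (1 + |Γ|)/(1 − |Γ|) = 1.84/0.157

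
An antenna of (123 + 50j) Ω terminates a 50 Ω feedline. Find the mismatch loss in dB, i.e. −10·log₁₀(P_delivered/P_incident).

Γ = (73 + j50)/(173 + j50), |Γ| = 0.491
|Γ|² = 0.241, so P_del/P_inc = 1 − |Γ|² = 0.759
ML = −10·log₁₀(1 − |Γ|²)

mismatch loss ≈ 1.2 dB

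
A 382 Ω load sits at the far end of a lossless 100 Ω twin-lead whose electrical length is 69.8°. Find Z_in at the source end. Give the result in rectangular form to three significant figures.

tan(βl) = tan(69.8°) = 2.72
Z_in = Z_0·(Z_L + jZ_0·tanβl)/(Z_0 + jZ_L·tanβl)
     = 100·(382 + j272)/(100 + j1040)

Z_in ≈ 29.4 − j34 Ω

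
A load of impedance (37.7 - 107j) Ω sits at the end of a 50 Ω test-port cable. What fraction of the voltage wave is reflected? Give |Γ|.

|Γ| ≈ 0.779

Γ = (Z_L − Z_0)/(Z_L + Z_0) = (-12.3 − j107)/(87.7 − j107)
|Γ| = 108/138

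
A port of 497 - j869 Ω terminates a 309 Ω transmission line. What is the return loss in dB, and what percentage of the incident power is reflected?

RL ≈ 2.5 dB; 56.3% of incident power reflected

Γ = (188 − j869)/(806 − j869), |Γ| = 0.75
RL = −20·log₁₀(0.75) = 2.5 dB
P_refl/P_inc = |Γ|² = 0.563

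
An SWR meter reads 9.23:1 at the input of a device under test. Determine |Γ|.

|Γ| ≈ 0.804

|Γ| = (S − 1)/(S + 1) = (9.23 − 1)/(9.23 + 1) = 8.23/10.2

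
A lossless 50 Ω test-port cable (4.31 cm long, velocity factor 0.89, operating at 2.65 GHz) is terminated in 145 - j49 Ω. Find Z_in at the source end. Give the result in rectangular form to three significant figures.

λ = v/f = 0.89·c / 2.65 GHz = 0.101 m
βl = 2π·l/λ = 2π × 0.428 = 154°
tan(βl) = tan(154°) = -0.488
Z_in = Z_0·(Z_L + jZ_0·tanβl)/(Z_0 + jZ_L·tanβl)
     = 50·(145 − j73.4)/(26.1 − j70.7)

Z_in ≈ 79 + j73.4 Ω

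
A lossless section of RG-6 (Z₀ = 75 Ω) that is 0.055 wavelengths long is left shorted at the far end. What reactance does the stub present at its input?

X_in ≈ 27 Ω (inductive)

βl = 2π × 0.055 = 19.8°
tan(βl) = 0.36
For a shorted stub, Z_in = jZ_0·tan(βl)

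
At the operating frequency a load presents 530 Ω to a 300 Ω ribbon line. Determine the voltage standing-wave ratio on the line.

VSWR ≈ 1.77

Γ = (530 − 300)/(530 + 300) = 0.277
VSWR = (1 + 0.277)/(1 − 0.277)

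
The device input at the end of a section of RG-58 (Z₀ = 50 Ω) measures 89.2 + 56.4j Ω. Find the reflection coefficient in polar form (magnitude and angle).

Γ ≈ 0.457 ∠ 33.1°

Γ = (Z_L − Z_0)/(Z_L + Z_0) = (39.2 + j56.4)/(139.2 + j56.4)
|Γ| = 68.7/150 = 0.457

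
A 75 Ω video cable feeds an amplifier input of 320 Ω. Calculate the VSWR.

VSWR ≈ 4.27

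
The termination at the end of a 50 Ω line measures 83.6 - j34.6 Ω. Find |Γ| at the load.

Γ = (Z_L − Z_0)/(Z_L + Z_0) = (33.6 − j34.6)/(133.6 − j34.6)
|Γ| = 48.2/138

|Γ| ≈ 0.349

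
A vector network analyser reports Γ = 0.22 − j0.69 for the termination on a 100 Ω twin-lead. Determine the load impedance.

Z_L = Z_0·(1 + Γ)/(1 − Γ) = 100·(1.22 − j0.69)/(0.78 + j0.69)

Z_L ≈ 43.8 − j127 Ω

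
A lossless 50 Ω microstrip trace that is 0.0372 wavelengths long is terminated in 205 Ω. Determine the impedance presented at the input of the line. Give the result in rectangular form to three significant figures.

Z_in ≈ 111 − j96.4 Ω

βl = 2π × 0.0372 = 13.4°
tan(βl) = tan(13.4°) = 0.238
Z_in = Z_0·(Z_L + jZ_0·tanβl)/(Z_0 + jZ_L·tanβl)
     = 50·(205 + j11.9)/(50 + j48.8)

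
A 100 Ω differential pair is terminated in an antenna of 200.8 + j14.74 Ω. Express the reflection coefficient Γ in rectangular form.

Γ ≈ 0.337 + j0.0325

Γ = (Z_L − Z_0)/(Z_L + Z_0) = (100.8 + j14.74)/(300.8 + j14.74)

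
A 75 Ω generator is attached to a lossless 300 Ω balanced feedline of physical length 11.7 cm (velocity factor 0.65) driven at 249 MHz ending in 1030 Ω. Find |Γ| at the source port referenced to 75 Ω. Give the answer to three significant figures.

λ = v/f = 0.65·c / 249 MHz = 0.783 m
βl = 2π·l/λ = 2π × 0.149 = 53.8°
tan(βl) = 1.37
Z_in = Z_0·(Z_L + jZ_0·tanβl)/(Z_0 + jZ_L·tanβl) = 128 − j192 Ω
Γ_s = (Z_in − Z_s)/(Z_in + Z_s) = (53.4 − j192)/(203 − j192), |Γ_s| = 0.713

|Γ| ≈ 0.713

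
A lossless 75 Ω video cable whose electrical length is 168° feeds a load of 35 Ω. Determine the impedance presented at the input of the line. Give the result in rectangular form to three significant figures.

Z_in ≈ 36.2 − j12.3 Ω

tan(βl) = tan(168°) = -0.213
Z_in = Z_0·(Z_L + jZ_0·tanβl)/(Z_0 + jZ_L·tanβl)
     = 75·(35 − j15.9)/(75 − j7.44)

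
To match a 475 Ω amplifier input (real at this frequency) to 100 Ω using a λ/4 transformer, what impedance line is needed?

Z_qwt ≈ 218 Ω

Z_qwt = √(Z_0·R_L) = √(100 × 475) = √47500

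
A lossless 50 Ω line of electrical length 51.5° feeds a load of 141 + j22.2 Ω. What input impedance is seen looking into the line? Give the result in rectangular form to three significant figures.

tan(βl) = tan(51.5°) = 1.26
Z_in = Z_0·(Z_L + jZ_0·tanβl)/(Z_0 + jZ_L·tanβl)
     = 50·(141 + j85.1)/(22.1 + j177)

Z_in ≈ 28.5 − j36.2 Ω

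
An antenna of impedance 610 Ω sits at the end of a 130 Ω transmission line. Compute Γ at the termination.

Γ = (Z_L − Z_0)/(Z_L + Z_0) = (610 − 130)/(610 + 130) = 480/740

Γ = 0.649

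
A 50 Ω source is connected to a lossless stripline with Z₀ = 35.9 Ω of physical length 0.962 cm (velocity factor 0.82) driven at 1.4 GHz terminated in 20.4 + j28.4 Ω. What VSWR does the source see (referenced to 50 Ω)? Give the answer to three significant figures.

λ = v/f = 0.82·c / 1.4 GHz = 0.176 m
βl = 2π·l/λ = 2π × 0.0547 = 19.7°
tan(βl) = 0.358
Z_in = Z_0·(Z_L + jZ_0·tanβl)/(Z_0 + jZ_L·tanβl) = 41.5 + j45.8 Ω
Γ_s = (Z_in − Z_s)/(Z_in + Z_s) = (-8.52 + j45.8)/(91.5 + j45.8), |Γ_s| = 0.455
VSWR = (1 + |Γ_s|)/(1 − |Γ_s|)

VSWR ≈ 2.67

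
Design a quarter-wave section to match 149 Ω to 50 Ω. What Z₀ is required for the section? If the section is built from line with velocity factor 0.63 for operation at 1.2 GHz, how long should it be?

Z_qwt ≈ 86.3 Ω; length ≈ 3.94 cm

Z_qwt = √(Z_0·R_L) = √(50 × 149) = √7450
λ = 0.63·c/f = 0.158 m, so l = λ/4 = 0.0394 m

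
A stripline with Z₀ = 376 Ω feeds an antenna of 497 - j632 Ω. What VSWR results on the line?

Γ = (Z_L − Z_0)/(Z_L + Z_0) = (121 − j632)/(873 − j632)
|Γ| = 643/1080 = 0.597
VSWR = (1 + |Γ|)/(1 − |Γ|) = 1.6/0.403

VSWR ≈ 3.96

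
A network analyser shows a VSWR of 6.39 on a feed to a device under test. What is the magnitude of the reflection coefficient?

|Γ| ≈ 0.729

|Γ| = (S − 1)/(S + 1) = (6.39 − 1)/(6.39 + 1) = 5.39/7.39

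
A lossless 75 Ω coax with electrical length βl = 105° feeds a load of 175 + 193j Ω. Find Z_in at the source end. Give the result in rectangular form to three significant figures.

Z_in ≈ 13.9 + j3.2 Ω

tan(βl) = tan(105°) = -3.73
Z_in = Z_0·(Z_L + jZ_0·tanβl)/(Z_0 + jZ_L·tanβl)
     = 75·(175 − j86.9)/(795 − j653)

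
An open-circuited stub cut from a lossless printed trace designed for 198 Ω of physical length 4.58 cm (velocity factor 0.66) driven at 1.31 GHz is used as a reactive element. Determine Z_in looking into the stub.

Z_in ≈ +j68.5 Ω

λ = v/f = 0.66·c / 1.31 GHz = 0.151 m
βl = 2π·l/λ = 2π × 0.303 = 109°
tan(βl) = -2.89
For an open-circuited stub, Z_in = −jZ_0·cot(βl) = −jZ_0/tan(βl)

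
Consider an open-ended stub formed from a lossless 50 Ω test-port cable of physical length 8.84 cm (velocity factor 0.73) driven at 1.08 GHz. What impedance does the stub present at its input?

λ = v/f = 0.73·c / 1.08 GHz = 0.203 m
βl = 2π·l/λ = 2π × 0.436 = 157°
tan(βl) = -0.426
For an open-ended stub, Z_in = −jZ_0·cot(βl) = −jZ_0/tan(βl)

Z_in ≈ +j117 Ω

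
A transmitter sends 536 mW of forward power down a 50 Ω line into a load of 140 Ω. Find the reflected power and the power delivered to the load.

P_reflected ≈ 120 mW; P_delivered ≈ 416 mW

Γ = (140 − 50)/(140 + 50) = 0.474
|Γ|² = 0.224
P_refl = |Γ|²·P_inc = 120 mW, P_del = (1 − |Γ|²)·P_inc = 416 mW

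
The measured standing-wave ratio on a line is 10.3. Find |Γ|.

|Γ| ≈ 0.823

|Γ| = (S − 1)/(S + 1) = (10.3 − 1)/(10.3 + 1) = 9.3/11.3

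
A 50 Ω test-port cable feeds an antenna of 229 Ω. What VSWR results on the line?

Γ = (229 − 50)/(229 + 50) = 0.642
VSWR = (1 + 0.642)/(1 − 0.642)

VSWR ≈ 4.58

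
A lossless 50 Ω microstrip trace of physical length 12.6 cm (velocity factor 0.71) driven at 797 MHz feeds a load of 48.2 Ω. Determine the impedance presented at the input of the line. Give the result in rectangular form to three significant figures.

Z_in ≈ 48.3 − j0.622 Ω

λ = v/f = 0.71·c / 797 MHz = 0.267 m
βl = 2π·l/λ = 2π × 0.471 = 170°
tan(βl) = tan(170°) = -0.181
Z_in = Z_0·(Z_L + jZ_0·tanβl)/(Z_0 + jZ_L·tanβl)
     = 50·(48.2 − j9.06)/(50 − j8.74)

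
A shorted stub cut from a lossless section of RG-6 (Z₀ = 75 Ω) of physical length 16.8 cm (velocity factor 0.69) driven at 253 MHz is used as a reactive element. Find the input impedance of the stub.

λ = v/f = 0.69·c / 253 MHz = 0.818 m
βl = 2π·l/λ = 2π × 0.205 = 73.9°
tan(βl) = 3.47
For a shorted stub, Z_in = jZ_0·tan(βl)

Z_in ≈ +j260 Ω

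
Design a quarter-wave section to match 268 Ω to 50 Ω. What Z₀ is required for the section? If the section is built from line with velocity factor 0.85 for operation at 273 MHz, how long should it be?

Z_qwt = √(Z_0·R_L) = √(50 × 268) = √13400
λ = 0.85·c/f = 0.934 m, so l = λ/4 = 0.234 m

Z_qwt ≈ 116 Ω; length ≈ 23.4 cm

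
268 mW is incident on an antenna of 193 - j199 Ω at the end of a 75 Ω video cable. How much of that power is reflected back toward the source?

|Γ| = |(118 − j199)/(268 − j199)| = 0.693
|Γ|² = 0.48
P_refl = |Γ|²·P_inc = 129 mW, P_del = (1 − |Γ|²)·P_inc = 139 mW

P_reflected ≈ 129 mW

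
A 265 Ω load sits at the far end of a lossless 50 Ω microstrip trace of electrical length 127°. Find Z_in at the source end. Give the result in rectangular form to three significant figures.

tan(βl) = tan(127°) = -1.33
Z_in = Z_0·(Z_L + jZ_0·tanβl)/(Z_0 + jZ_L·tanβl)
     = 50·(265 − j66.4)/(50 − j352)

Z_in ≈ 14.5 + j35.6 Ω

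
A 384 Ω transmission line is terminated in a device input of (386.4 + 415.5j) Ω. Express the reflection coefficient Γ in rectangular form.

Γ ≈ 0.228 + j0.416

Γ = (Z_L − Z_0)/(Z_L + Z_0) = (2.4 + j415.5)/(770.4 + j415.5)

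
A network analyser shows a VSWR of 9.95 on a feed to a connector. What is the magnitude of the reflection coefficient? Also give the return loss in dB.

|Γ| ≈ 0.817; return loss ≈ 1.75 dB

|Γ| = (S − 1)/(S + 1) = (9.95 − 1)/(9.95 + 1) = 8.95/10.9
RL = −20·log₁₀|Γ| = −20·log₁₀(0.817)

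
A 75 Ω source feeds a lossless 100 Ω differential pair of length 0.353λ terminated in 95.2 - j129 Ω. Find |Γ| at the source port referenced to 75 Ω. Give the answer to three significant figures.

|Γ| ≈ 0.623

βl = 2π × 0.353 = 127°
tan(βl) = -1.32
Z_in = Z_0·(Z_L + jZ_0·tanβl)/(Z_0 + jZ_L·tanβl) = 126 + j146 Ω
Γ_s = (Z_in − Z_s)/(Z_in + Z_s) = (50.5 + j146)/(201 + j146), |Γ_s| = 0.623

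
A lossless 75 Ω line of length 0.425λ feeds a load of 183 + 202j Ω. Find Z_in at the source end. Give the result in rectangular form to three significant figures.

Z_in ≈ 32.1 + j85.9 Ω

βl = 2π × 0.425 = 153°
tan(βl) = tan(153°) = -0.51
Z_in = Z_0·(Z_L + jZ_0·tanβl)/(Z_0 + jZ_L·tanβl)
     = 75·(183 + j164)/(178 − j93.2)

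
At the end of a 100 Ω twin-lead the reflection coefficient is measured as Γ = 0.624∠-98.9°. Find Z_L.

Z_L = Z_0·(1 + Γ)/(1 − Γ) = 100·(0.903 − j0.616)/(1.1 + j0.616)

Z_L ≈ 38.6 − j77.9 Ω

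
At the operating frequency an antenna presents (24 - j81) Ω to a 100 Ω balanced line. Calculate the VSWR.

Γ = (Z_L − Z_0)/(Z_L + Z_0) = (-76 − j81)/(124 − j81)
|Γ| = 111/148 = 0.75
VSWR = (1 + |Γ|)/(1 − |Γ|) = 1.75/0.25

VSWR ≈ 7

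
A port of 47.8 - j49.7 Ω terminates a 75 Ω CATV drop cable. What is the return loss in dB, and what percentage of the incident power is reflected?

Γ = (-27.2 − j49.7)/(122.8 − j49.7), |Γ| = 0.428
RL = −20·log₁₀(0.428) = 7.38 dB
P_refl/P_inc = |Γ|² = 0.183

RL ≈ 7.38 dB; 18.3% of incident power reflected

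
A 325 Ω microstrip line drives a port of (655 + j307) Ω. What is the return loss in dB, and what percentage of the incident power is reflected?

Γ = (330 + j307)/(980 + j307), |Γ| = 0.439
RL = −20·log₁₀(0.439) = 7.15 dB
P_refl/P_inc = |Γ|² = 0.193

RL ≈ 7.15 dB; 19.3% of incident power reflected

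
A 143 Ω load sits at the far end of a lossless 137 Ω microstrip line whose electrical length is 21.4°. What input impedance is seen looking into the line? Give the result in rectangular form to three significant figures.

Z_in ≈ 141 − j4.12 Ω

tan(βl) = tan(21.4°) = 0.392
Z_in = Z_0·(Z_L + jZ_0·tanβl)/(Z_0 + jZ_L·tanβl)
     = 137·(143 + j53.7)/(137 + j56)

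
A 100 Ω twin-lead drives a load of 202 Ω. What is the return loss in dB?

RL ≈ 9.43 dB

Γ = (202 − 100)/(202 + 100) = 0.338
RL = −20·log₁₀|Γ| = −20·log₁₀(0.338)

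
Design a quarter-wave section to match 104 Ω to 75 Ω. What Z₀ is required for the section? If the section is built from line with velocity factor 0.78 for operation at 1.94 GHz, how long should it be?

Z_qwt ≈ 88.3 Ω; length ≈ 3.02 cm

Z_qwt = √(Z_0·R_L) = √(75 × 104) = √7800
λ = 0.78·c/f = 0.121 m, so l = λ/4 = 0.0302 m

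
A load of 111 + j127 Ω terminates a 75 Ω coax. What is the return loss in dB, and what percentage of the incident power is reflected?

Γ = (36 + j127)/(186 + j127), |Γ| = 0.586
RL = −20·log₁₀(0.586) = 4.64 dB
P_refl/P_inc = |Γ|² = 0.344

RL ≈ 4.64 dB; 34.4% of incident power reflected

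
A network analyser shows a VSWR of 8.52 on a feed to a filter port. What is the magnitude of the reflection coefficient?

|Γ| = (S − 1)/(S + 1) = (8.52 − 1)/(8.52 + 1) = 7.52/9.52

|Γ| ≈ 0.79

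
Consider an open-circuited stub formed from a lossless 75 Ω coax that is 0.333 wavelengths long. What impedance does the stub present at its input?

βl = 2π × 0.333 = 120°
tan(βl) = -1.74
For an open-circuited stub, Z_in = −jZ_0·cot(βl) = −jZ_0/tan(βl)

Z_in ≈ +j43.1 Ω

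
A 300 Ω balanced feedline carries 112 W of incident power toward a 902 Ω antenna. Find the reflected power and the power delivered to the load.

P_reflected ≈ 28.1 W; P_delivered ≈ 83.9 W

Γ = (902 − 300)/(902 + 300) = 0.501
|Γ|² = 0.251
P_refl = |Γ|²·P_inc = 28.1 W, P_del = (1 − |Γ|²)·P_inc = 83.9 W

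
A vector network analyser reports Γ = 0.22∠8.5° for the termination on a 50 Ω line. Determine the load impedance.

Z_L ≈ 77.6 + j5.3 Ω

Z_L = Z_0·(1 + Γ)/(1 − Γ) = 50·(1.22 + j0.0325)/(0.782 − j0.0325)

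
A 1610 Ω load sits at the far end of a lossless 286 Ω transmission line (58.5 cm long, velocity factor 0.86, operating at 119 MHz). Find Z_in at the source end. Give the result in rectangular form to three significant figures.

λ = v/f = 0.86·c / 119 MHz = 2.17 m
βl = 2π·l/λ = 2π × 0.27 = 97.1°
tan(βl) = tan(97.1°) = -7.99
Z_in = Z_0·(Z_L + jZ_0·tanβl)/(Z_0 + jZ_L·tanβl)
     = 286·(1610 − j2280)/(286 − j12900)

Z_in ≈ 51.6 + j34.7 Ω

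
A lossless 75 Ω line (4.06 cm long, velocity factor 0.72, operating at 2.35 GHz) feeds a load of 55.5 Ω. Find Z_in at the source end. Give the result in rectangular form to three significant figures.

Z_in ≈ 58.9 − j12 Ω

λ = v/f = 0.72·c / 2.35 GHz = 0.0919 m
βl = 2π·l/λ = 2π × 0.442 = 159°
tan(βl) = tan(159°) = -0.384
Z_in = Z_0·(Z_L + jZ_0·tanβl)/(Z_0 + jZ_L·tanβl)
     = 75·(55.5 − j28.8)/(75 − j21.3)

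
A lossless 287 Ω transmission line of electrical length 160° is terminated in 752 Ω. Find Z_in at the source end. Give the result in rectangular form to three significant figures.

Z_in ≈ 446 + j321 Ω

tan(βl) = tan(160°) = -0.364
Z_in = Z_0·(Z_L + jZ_0·tanβl)/(Z_0 + jZ_L·tanβl)
     = 287·(752 − j104)/(287 − j274)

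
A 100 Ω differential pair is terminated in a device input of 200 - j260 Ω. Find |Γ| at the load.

|Γ| ≈ 0.702

Γ = (Z_L − Z_0)/(Z_L + Z_0) = (100 − j260)/(300 − j260)
|Γ| = 279/397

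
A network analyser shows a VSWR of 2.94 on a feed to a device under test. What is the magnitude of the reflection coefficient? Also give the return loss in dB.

|Γ| = (S − 1)/(S + 1) = (2.94 − 1)/(2.94 + 1) = 1.94/3.94
RL = −20·log₁₀|Γ| = −20·log₁₀(0.492)

|Γ| ≈ 0.492; return loss ≈ 6.15 dB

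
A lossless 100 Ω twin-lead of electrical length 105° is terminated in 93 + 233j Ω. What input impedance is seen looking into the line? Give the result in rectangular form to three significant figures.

tan(βl) = tan(105°) = -3.73
Z_in = Z_0·(Z_L + jZ_0·tanβl)/(Z_0 + jZ_L·tanβl)
     = 100·(93 − j140)/(970 − j347)

Z_in ≈ 13.1 − j9.77 Ω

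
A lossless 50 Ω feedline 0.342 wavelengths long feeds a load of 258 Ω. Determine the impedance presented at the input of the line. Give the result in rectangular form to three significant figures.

Z_in ≈ 13.6 + j30.9 Ω

βl = 2π × 0.342 = 123°
tan(βl) = tan(123°) = -1.53
Z_in = Z_0·(Z_L + jZ_0·tanβl)/(Z_0 + jZ_L·tanβl)
     = 50·(258 − j76.6)/(50 − j395)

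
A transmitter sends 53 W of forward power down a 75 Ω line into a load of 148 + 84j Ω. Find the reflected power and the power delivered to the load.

|Γ| = |(73 + j84)/(223 + j84)| = 0.467
|Γ|² = 0.218
P_refl = |Γ|²·P_inc = 11.6 W, P_del = (1 − |Γ|²)·P_inc = 41.4 W

P_reflected ≈ 11.6 W; P_delivered ≈ 41.4 W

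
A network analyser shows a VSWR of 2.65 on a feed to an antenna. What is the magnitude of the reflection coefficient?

|Γ| = (S − 1)/(S + 1) = (2.65 − 1)/(2.65 + 1) = 1.65/3.65

|Γ| ≈ 0.452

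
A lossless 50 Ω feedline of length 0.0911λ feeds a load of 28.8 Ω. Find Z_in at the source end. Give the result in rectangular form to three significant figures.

Z_in ≈ 35.8 + j18.9 Ω

βl = 2π × 0.0911 = 32.8°
tan(βl) = tan(32.8°) = 0.644
Z_in = Z_0·(Z_L + jZ_0·tanβl)/(Z_0 + jZ_L·tanβl)
     = 50·(28.8 + j32.2)/(50 + j18.6)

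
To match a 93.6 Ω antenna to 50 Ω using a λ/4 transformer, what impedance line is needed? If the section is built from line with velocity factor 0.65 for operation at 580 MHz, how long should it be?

Z_qwt ≈ 68.4 Ω; length ≈ 8.41 cm

Z_qwt = √(Z_0·R_L) = √(50 × 93.6) = √4680
λ = 0.65·c/f = 0.336 m, so l = λ/4 = 0.0841 m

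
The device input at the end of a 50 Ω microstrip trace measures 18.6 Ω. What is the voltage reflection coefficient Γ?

Γ = -0.458

Γ = (Z_L − Z_0)/(Z_L + Z_0) = (18.6 − 50)/(18.6 + 50) = -31.4/68.6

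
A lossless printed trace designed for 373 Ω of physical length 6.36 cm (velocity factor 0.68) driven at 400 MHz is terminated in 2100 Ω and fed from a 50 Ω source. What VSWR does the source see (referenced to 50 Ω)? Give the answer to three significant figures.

VSWR ≈ 22.1

λ = v/f = 0.68·c / 400 MHz = 0.51 m
βl = 2π·l/λ = 2π × 0.125 = 44.9°
tan(βl) = 0.996
Z_in = Z_0·(Z_L + jZ_0·tanβl)/(Z_0 + jZ_L·tanβl) = 129 − j351 Ω
Γ_s = (Z_in − Z_s)/(Z_in + Z_s) = (78.9 − j351)/(179 − j351), |Γ_s| = 0.913
VSWR = (1 + |Γ_s|)/(1 − |Γ_s|)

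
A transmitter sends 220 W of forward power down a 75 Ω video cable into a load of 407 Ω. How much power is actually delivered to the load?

Γ = (407 − 75)/(407 + 75) = 0.689
|Γ|² = 0.474
P_refl = |Γ|²·P_inc = 104 W, P_del = (1 − |Γ|²)·P_inc = 116 W

P_delivered ≈ 116 W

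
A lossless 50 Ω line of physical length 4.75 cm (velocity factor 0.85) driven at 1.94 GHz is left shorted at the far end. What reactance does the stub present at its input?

X_in ≈ -59.4 Ω (capacitive)

λ = v/f = 0.85·c / 1.94 GHz = 0.131 m
βl = 2π·l/λ = 2π × 0.361 = 130°
tan(βl) = -1.19
For a shorted stub, Z_in = jZ_0·tan(βl)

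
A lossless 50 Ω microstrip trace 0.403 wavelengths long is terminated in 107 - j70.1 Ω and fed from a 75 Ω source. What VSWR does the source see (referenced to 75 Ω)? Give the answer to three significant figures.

VSWR ≈ 2.54

βl = 2π × 0.403 = 145°
tan(βl) = -0.698
Z_in = Z_0·(Z_L + jZ_0·tanβl)/(Z_0 + jZ_L·tanβl) = 71.3 + j70.6 Ω
Γ_s = (Z_in − Z_s)/(Z_in + Z_s) = (-3.71 + j70.6)/(146 + j70.6), |Γ_s| = 0.435
VSWR = (1 + |Γ_s|)/(1 − |Γ_s|)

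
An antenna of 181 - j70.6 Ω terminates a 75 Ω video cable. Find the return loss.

Γ = (106 − j70.6)/(256 − j70.6), |Γ| = 0.48
RL = −20·log₁₀|Γ| = −20·log₁₀(0.48)

RL ≈ 6.38 dB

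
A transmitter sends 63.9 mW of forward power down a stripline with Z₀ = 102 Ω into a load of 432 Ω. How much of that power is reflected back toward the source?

Γ = (432 − 102)/(432 + 102) = 0.618
|Γ|² = 0.382
P_refl = |Γ|²·P_inc = 24.4 mW, P_del = (1 − |Γ|²)·P_inc = 39.5 mW

P_reflected ≈ 24.4 mW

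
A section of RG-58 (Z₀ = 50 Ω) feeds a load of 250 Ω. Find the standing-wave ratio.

VSWR ≈ 5

Γ = (250 − 50)/(250 + 50) = 0.667
VSWR = (1 + 0.667)/(1 − 0.667)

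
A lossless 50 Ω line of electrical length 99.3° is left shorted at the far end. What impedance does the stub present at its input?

Z_in ≈ −j305 Ω

tan(βl) = -6.11
For a shorted stub, Z_in = jZ_0·tan(βl)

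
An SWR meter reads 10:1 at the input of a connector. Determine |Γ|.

|Γ| ≈ 0.818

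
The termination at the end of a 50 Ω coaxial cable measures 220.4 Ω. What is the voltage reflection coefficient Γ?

Γ = 0.63

Γ = (Z_L − Z_0)/(Z_L + Z_0) = (220.4 − 50)/(220.4 + 50) = 170.4/270.4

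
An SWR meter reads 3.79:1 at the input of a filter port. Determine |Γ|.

|Γ| ≈ 0.582

|Γ| = (S − 1)/(S + 1) = (3.79 − 1)/(3.79 + 1) = 2.79/4.79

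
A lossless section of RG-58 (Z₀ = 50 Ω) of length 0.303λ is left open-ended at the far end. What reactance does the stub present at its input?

X_in ≈ 17.3 Ω (inductive)

βl = 2π × 0.303 = 109°
tan(βl) = -2.89
For an open-ended stub, Z_in = −jZ_0·cot(βl) = −jZ_0/tan(βl)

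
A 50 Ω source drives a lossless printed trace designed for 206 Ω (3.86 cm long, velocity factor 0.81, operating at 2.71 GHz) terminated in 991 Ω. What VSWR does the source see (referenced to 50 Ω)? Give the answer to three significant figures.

VSWR ≈ 16.6

λ = v/f = 0.81·c / 2.71 GHz = 0.0897 m
βl = 2π·l/λ = 2π × 0.43 = 155°
tan(βl) = -0.467
Z_in = Z_0·(Z_L + jZ_0·tanβl)/(Z_0 + jZ_L·tanβl) = 200 + j352 Ω
Γ_s = (Z_in − Z_s)/(Z_in + Z_s) = (150 + j352)/(250 + j352), |Γ_s| = 0.886
VSWR = (1 + |Γ_s|)/(1 − |Γ_s|)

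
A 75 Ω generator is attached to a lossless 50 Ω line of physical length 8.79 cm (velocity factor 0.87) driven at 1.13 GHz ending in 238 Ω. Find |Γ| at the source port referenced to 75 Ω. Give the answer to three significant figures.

|Γ| ≈ 0.67

λ = v/f = 0.87·c / 1.13 GHz = 0.231 m
βl = 2π·l/λ = 2π × 0.381 = 137°
tan(βl) = -0.932
Z_in = Z_0·(Z_L + jZ_0·tanβl)/(Z_0 + jZ_L·tanβl) = 21.5 + j48.8 Ω
Γ_s = (Z_in − Z_s)/(Z_in + Z_s) = (-53.5 + j48.8)/(96.5 + j48.8), |Γ_s| = 0.67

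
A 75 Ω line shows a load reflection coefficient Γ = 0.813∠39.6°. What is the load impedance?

Z_L = Z_0·(1 + Γ)/(1 − Γ) = 75·(1.63 + j0.518)/(0.374 − j0.518)

Z_L ≈ 62.3 + j190 Ω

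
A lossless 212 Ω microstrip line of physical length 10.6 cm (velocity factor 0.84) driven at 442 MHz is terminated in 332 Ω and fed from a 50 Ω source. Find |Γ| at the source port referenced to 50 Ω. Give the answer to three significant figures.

λ = v/f = 0.84·c / 442 MHz = 0.57 m
βl = 2π·l/λ = 2π × 0.186 = 66.9°
tan(βl) = 2.35
Z_in = Z_0·(Z_L + jZ_0·tanβl)/(Z_0 + jZ_L·tanβl) = 149 − j49.8 Ω
Γ_s = (Z_in − Z_s)/(Z_in + Z_s) = (98.9 − j49.8)/(199 − j49.8), |Γ_s| = 0.54

|Γ| ≈ 0.54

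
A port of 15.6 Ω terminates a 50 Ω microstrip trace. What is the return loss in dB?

Γ = (15.6 − 50)/(15.6 + 50) = -0.524
RL = −20·log₁₀|Γ| = −20·log₁₀(0.524)

RL ≈ 5.61 dB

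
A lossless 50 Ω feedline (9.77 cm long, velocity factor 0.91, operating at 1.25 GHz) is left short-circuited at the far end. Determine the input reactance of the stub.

X_in ≈ -17.2 Ω (capacitive)

λ = v/f = 0.91·c / 1.25 GHz = 0.218 m
βl = 2π·l/λ = 2π × 0.447 = 161°
tan(βl) = -0.343
For a short-circuited stub, Z_in = jZ_0·tan(βl)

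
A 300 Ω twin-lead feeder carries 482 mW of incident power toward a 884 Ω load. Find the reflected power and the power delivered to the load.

P_reflected ≈ 117 mW; P_delivered ≈ 365 mW

Γ = (884 − 300)/(884 + 300) = 0.493
|Γ|² = 0.243
P_refl = |Γ|²·P_inc = 117 mW, P_del = (1 − |Γ|²)·P_inc = 365 mW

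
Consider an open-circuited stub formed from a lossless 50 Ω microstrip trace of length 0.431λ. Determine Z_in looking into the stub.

βl = 2π × 0.431 = 155°
tan(βl) = -0.463
For an open-circuited stub, Z_in = −jZ_0·cot(βl) = −jZ_0/tan(βl)

Z_in ≈ +j108 Ω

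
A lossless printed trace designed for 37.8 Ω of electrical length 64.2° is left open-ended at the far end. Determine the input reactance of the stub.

tan(βl) = 2.07
For an open-ended stub, Z_in = −jZ_0·cot(βl) = −jZ_0/tan(βl)

X_in ≈ -18.3 Ω (capacitive)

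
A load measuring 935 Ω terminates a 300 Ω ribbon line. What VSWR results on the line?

Γ = (935 − 300)/(935 + 300) = 0.514
VSWR = (1 + 0.514)/(1 − 0.514)

VSWR ≈ 3.12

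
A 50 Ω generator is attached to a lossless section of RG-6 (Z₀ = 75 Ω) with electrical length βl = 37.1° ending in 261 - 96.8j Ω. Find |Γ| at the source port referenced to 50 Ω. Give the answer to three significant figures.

|Γ| ≈ 0.636

tan(βl) = 0.756
Z_in = Z_0·(Z_L + jZ_0·tanβl)/(Z_0 + jZ_L·tanβl) = 37.9 − j70.7 Ω
Γ_s = (Z_in − Z_s)/(Z_in + Z_s) = (-12.1 − j70.7)/(87.9 − j70.7), |Γ_s| = 0.636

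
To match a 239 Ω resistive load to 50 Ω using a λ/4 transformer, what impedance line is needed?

Z_qwt ≈ 109 Ω

Z_qwt = √(Z_0·R_L) = √(50 × 239) = √11950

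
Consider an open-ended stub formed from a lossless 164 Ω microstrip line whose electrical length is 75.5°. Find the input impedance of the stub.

Z_in ≈ −j42.4 Ω

tan(βl) = 3.87
For an open-ended stub, Z_in = −jZ_0·cot(βl) = −jZ_0/tan(βl)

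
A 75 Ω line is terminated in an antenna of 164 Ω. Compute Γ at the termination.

Γ = (Z_L − Z_0)/(Z_L + Z_0) = (164 − 75)/(164 + 75) = 89/239

Γ = 0.372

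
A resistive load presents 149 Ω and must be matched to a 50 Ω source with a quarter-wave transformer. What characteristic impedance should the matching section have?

Z_qwt = √(Z_0·R_L) = √(50 × 149) = √7450

Z_qwt ≈ 86.3 Ω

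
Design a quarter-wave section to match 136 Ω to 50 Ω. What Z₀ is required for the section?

Z_qwt ≈ 82.5 Ω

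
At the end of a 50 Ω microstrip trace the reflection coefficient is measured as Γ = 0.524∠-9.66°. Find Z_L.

Z_L ≈ 150 − j36.4 Ω

Z_L = Z_0·(1 + Γ)/(1 − Γ) = 50·(1.52 − j0.0879)/(0.483 + j0.0879)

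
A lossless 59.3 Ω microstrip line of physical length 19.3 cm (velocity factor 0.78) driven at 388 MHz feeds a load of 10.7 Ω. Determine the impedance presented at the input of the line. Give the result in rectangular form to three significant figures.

Z_in ≈ 51.4 − j106 Ω

λ = v/f = 0.78·c / 388 MHz = 0.603 m
βl = 2π·l/λ = 2π × 0.32 = 115°
tan(βl) = tan(115°) = -2.12
Z_in = Z_0·(Z_L + jZ_0·tanβl)/(Z_0 + jZ_L·tanβl)
     = 59.3·(10.7 − j126)/(59.3 − j22.7)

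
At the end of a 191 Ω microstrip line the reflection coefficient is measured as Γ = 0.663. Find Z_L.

Z_L = Z_0·(1 + Γ)/(1 − Γ) = 191·(1.66)/(0.337)

Z_L ≈ 943 Ω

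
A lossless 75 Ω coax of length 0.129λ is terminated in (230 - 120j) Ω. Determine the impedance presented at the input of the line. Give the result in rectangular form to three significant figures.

Z_in ≈ 27.5 − j48.4 Ω

βl = 2π × 0.129 = 46.4°
tan(βl) = tan(46.4°) = 1.05
Z_in = Z_0·(Z_L + jZ_0·tanβl)/(Z_0 + jZ_L·tanβl)
     = 75·(230 − j41.1)/(201 + j242)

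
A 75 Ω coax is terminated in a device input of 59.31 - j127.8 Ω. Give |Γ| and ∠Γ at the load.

Γ ≈ 0.695 ∠ -53.4°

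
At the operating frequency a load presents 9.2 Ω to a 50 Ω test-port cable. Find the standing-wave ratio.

Γ = (9.2 − 50)/(9.2 + 50) = -0.689
VSWR = (1 + 0.689)/(1 − 0.689)

VSWR ≈ 5.43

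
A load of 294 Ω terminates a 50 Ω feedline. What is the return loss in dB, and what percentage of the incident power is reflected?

RL ≈ 2.98 dB; 50.3% of incident power reflected

Γ = (294 − 50)/(294 + 50) = 0.709
RL = −20·log₁₀(0.709) = 2.98 dB
P_refl/P_inc = |Γ|² = 0.503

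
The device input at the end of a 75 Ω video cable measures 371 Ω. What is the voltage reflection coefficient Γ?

Γ = (Z_L − Z_0)/(Z_L + Z_0) = (371 − 75)/(371 + 75) = 296/446

Γ = 0.664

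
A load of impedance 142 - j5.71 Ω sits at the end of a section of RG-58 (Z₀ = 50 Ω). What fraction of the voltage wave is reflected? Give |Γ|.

|Γ| ≈ 0.48

Γ = (Z_L − Z_0)/(Z_L + Z_0) = (92 − j5.71)/(192 − j5.71)
|Γ| = 92.2/192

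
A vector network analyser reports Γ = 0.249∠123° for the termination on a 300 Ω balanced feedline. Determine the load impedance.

Z_L = Z_0·(1 + Γ)/(1 − Γ) = 300·(0.864 + j0.209)/(1.14 − j0.209)

Z_L ≈ 211 + j94 Ω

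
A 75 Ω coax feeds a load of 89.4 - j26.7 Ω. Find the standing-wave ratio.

VSWR ≈ 1.45

Γ = (Z_L − Z_0)/(Z_L + Z_0) = (14.4 − j26.7)/(164.4 − j26.7)
|Γ| = 30.3/167 = 0.182
VSWR = (1 + |Γ|)/(1 − |Γ|) = 1.18/0.818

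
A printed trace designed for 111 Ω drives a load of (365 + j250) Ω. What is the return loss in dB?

Γ = (254 + j250)/(476 + j250), |Γ| = 0.663
RL = −20·log₁₀|Γ| = −20·log₁₀(0.663)

RL ≈ 3.57 dB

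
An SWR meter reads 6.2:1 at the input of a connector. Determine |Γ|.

|Γ| ≈ 0.722

|Γ| = (S − 1)/(S + 1) = (6.2 − 1)/(6.2 + 1) = 5.2/7.2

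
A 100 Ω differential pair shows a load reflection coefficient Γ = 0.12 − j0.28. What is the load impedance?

Z_L ≈ 106 − j65.7 Ω

Z_L = Z_0·(1 + Γ)/(1 − Γ) = 100·(1.12 − j0.28)/(0.88 + j0.28)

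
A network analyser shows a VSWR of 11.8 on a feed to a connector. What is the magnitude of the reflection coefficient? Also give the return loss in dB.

|Γ| ≈ 0.844; return loss ≈ 1.48 dB

|Γ| = (S − 1)/(S + 1) = (11.8 − 1)/(11.8 + 1) = 10.8/12.8
RL = −20·log₁₀|Γ| = −20·log₁₀(0.844)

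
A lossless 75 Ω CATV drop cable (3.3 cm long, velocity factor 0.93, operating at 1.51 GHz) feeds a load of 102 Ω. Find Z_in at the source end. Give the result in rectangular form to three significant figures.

λ = v/f = 0.93·c / 1.51 GHz = 0.185 m
βl = 2π·l/λ = 2π × 0.179 = 64.3°
tan(βl) = tan(64.3°) = 2.08
Z_in = Z_0·(Z_L + jZ_0·tanβl)/(Z_0 + jZ_L·tanβl)
     = 75·(102 + j156)/(75 + j212)

Z_in ≈ 60.4 − j14.7 Ω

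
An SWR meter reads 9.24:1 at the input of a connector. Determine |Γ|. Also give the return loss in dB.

|Γ| ≈ 0.805; return loss ≈ 1.89 dB

|Γ| = (S − 1)/(S + 1) = (9.24 − 1)/(9.24 + 1) = 8.24/10.2
RL = −20·log₁₀|Γ| = −20·log₁₀(0.805)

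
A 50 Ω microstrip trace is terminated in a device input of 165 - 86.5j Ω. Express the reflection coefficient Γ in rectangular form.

Γ ≈ 0.6 − j0.161

Γ = (Z_L − Z_0)/(Z_L + Z_0) = (115 − j86.5)/(215 − j86.5)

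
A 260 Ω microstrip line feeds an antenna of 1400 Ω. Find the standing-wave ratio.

Γ = (1400 − 260)/(1400 + 260) = 0.687
VSWR = (1 + 0.687)/(1 − 0.687)

VSWR ≈ 5.38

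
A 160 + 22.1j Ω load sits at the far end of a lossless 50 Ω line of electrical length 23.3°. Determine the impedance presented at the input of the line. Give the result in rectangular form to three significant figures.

tan(βl) = tan(23.3°) = 0.431
Z_in = Z_0·(Z_L + jZ_0·tanβl)/(Z_0 + jZ_L·tanβl)
     = 50·(160 + j43.6)/(40.5 + j68.9)

Z_in ≈ 74.2 − j72.5 Ω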